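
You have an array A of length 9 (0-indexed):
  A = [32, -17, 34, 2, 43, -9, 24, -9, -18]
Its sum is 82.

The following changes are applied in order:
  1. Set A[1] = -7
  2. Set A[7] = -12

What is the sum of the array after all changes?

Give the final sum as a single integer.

Initial sum: 82
Change 1: A[1] -17 -> -7, delta = 10, sum = 92
Change 2: A[7] -9 -> -12, delta = -3, sum = 89

Answer: 89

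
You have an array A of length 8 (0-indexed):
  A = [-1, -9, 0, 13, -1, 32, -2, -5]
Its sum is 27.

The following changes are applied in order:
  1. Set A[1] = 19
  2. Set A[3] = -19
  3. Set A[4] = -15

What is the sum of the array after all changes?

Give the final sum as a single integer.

Initial sum: 27
Change 1: A[1] -9 -> 19, delta = 28, sum = 55
Change 2: A[3] 13 -> -19, delta = -32, sum = 23
Change 3: A[4] -1 -> -15, delta = -14, sum = 9

Answer: 9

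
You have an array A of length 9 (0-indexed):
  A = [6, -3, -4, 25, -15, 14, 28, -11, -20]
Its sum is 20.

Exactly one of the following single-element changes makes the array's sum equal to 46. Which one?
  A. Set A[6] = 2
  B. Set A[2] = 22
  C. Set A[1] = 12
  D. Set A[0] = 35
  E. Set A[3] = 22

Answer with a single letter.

Option A: A[6] 28->2, delta=-26, new_sum=20+(-26)=-6
Option B: A[2] -4->22, delta=26, new_sum=20+(26)=46 <-- matches target
Option C: A[1] -3->12, delta=15, new_sum=20+(15)=35
Option D: A[0] 6->35, delta=29, new_sum=20+(29)=49
Option E: A[3] 25->22, delta=-3, new_sum=20+(-3)=17

Answer: B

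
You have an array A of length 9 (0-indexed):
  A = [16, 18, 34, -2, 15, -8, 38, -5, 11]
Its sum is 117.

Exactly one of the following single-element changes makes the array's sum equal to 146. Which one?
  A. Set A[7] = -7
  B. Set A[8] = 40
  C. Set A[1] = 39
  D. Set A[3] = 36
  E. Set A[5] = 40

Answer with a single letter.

Option A: A[7] -5->-7, delta=-2, new_sum=117+(-2)=115
Option B: A[8] 11->40, delta=29, new_sum=117+(29)=146 <-- matches target
Option C: A[1] 18->39, delta=21, new_sum=117+(21)=138
Option D: A[3] -2->36, delta=38, new_sum=117+(38)=155
Option E: A[5] -8->40, delta=48, new_sum=117+(48)=165

Answer: B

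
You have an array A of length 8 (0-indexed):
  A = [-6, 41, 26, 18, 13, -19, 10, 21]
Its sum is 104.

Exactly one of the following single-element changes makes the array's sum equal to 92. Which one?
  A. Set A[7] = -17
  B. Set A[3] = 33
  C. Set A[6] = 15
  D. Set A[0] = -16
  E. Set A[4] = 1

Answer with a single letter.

Option A: A[7] 21->-17, delta=-38, new_sum=104+(-38)=66
Option B: A[3] 18->33, delta=15, new_sum=104+(15)=119
Option C: A[6] 10->15, delta=5, new_sum=104+(5)=109
Option D: A[0] -6->-16, delta=-10, new_sum=104+(-10)=94
Option E: A[4] 13->1, delta=-12, new_sum=104+(-12)=92 <-- matches target

Answer: E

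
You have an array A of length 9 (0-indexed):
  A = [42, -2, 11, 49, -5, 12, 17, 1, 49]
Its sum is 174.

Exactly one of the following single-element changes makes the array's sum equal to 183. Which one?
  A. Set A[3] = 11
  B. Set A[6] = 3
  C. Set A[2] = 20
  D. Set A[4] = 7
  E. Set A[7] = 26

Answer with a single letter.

Answer: C

Derivation:
Option A: A[3] 49->11, delta=-38, new_sum=174+(-38)=136
Option B: A[6] 17->3, delta=-14, new_sum=174+(-14)=160
Option C: A[2] 11->20, delta=9, new_sum=174+(9)=183 <-- matches target
Option D: A[4] -5->7, delta=12, new_sum=174+(12)=186
Option E: A[7] 1->26, delta=25, new_sum=174+(25)=199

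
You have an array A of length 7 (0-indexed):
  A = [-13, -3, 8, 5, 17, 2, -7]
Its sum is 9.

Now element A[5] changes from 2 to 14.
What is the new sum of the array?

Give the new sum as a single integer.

Old value at index 5: 2
New value at index 5: 14
Delta = 14 - 2 = 12
New sum = old_sum + delta = 9 + (12) = 21

Answer: 21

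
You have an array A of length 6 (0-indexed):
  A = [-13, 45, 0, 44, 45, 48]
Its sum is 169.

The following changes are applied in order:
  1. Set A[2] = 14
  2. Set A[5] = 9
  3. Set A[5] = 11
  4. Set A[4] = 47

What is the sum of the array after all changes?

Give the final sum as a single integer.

Answer: 148

Derivation:
Initial sum: 169
Change 1: A[2] 0 -> 14, delta = 14, sum = 183
Change 2: A[5] 48 -> 9, delta = -39, sum = 144
Change 3: A[5] 9 -> 11, delta = 2, sum = 146
Change 4: A[4] 45 -> 47, delta = 2, sum = 148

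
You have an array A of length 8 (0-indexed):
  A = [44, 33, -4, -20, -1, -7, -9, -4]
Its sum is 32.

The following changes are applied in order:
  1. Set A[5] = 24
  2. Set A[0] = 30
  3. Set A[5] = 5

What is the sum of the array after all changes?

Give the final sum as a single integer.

Answer: 30

Derivation:
Initial sum: 32
Change 1: A[5] -7 -> 24, delta = 31, sum = 63
Change 2: A[0] 44 -> 30, delta = -14, sum = 49
Change 3: A[5] 24 -> 5, delta = -19, sum = 30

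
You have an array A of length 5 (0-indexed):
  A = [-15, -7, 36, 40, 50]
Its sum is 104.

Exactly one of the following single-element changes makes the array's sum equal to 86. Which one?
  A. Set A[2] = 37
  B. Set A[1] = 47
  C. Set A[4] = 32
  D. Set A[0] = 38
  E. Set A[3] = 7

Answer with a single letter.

Answer: C

Derivation:
Option A: A[2] 36->37, delta=1, new_sum=104+(1)=105
Option B: A[1] -7->47, delta=54, new_sum=104+(54)=158
Option C: A[4] 50->32, delta=-18, new_sum=104+(-18)=86 <-- matches target
Option D: A[0] -15->38, delta=53, new_sum=104+(53)=157
Option E: A[3] 40->7, delta=-33, new_sum=104+(-33)=71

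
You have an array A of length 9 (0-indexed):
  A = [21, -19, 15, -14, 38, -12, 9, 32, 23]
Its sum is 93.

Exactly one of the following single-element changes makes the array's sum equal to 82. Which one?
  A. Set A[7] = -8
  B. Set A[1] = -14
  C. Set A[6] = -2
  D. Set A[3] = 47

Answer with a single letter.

Option A: A[7] 32->-8, delta=-40, new_sum=93+(-40)=53
Option B: A[1] -19->-14, delta=5, new_sum=93+(5)=98
Option C: A[6] 9->-2, delta=-11, new_sum=93+(-11)=82 <-- matches target
Option D: A[3] -14->47, delta=61, new_sum=93+(61)=154

Answer: C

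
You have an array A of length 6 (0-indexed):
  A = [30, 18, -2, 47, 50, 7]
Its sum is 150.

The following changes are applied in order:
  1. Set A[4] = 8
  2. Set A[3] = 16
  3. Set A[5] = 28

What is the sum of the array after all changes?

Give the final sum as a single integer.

Answer: 98

Derivation:
Initial sum: 150
Change 1: A[4] 50 -> 8, delta = -42, sum = 108
Change 2: A[3] 47 -> 16, delta = -31, sum = 77
Change 3: A[5] 7 -> 28, delta = 21, sum = 98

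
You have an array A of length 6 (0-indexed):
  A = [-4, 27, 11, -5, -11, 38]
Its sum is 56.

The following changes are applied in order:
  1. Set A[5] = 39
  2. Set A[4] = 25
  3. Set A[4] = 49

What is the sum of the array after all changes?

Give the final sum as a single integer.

Answer: 117

Derivation:
Initial sum: 56
Change 1: A[5] 38 -> 39, delta = 1, sum = 57
Change 2: A[4] -11 -> 25, delta = 36, sum = 93
Change 3: A[4] 25 -> 49, delta = 24, sum = 117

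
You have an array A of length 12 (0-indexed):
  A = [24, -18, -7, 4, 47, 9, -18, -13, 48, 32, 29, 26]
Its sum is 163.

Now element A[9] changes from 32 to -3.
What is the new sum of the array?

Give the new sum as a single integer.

Answer: 128

Derivation:
Old value at index 9: 32
New value at index 9: -3
Delta = -3 - 32 = -35
New sum = old_sum + delta = 163 + (-35) = 128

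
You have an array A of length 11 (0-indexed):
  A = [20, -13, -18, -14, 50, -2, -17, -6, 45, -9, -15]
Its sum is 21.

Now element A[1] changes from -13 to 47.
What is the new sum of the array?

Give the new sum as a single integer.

Old value at index 1: -13
New value at index 1: 47
Delta = 47 - -13 = 60
New sum = old_sum + delta = 21 + (60) = 81

Answer: 81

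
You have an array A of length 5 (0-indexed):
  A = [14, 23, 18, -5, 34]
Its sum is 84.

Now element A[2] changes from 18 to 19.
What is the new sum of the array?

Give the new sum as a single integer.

Answer: 85

Derivation:
Old value at index 2: 18
New value at index 2: 19
Delta = 19 - 18 = 1
New sum = old_sum + delta = 84 + (1) = 85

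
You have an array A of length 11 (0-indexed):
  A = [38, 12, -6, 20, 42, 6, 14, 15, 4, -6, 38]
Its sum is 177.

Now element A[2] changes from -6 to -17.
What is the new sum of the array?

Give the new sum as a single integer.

Answer: 166

Derivation:
Old value at index 2: -6
New value at index 2: -17
Delta = -17 - -6 = -11
New sum = old_sum + delta = 177 + (-11) = 166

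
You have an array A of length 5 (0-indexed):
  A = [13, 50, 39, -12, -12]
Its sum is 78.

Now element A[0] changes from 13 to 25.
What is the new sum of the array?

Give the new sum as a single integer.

Old value at index 0: 13
New value at index 0: 25
Delta = 25 - 13 = 12
New sum = old_sum + delta = 78 + (12) = 90

Answer: 90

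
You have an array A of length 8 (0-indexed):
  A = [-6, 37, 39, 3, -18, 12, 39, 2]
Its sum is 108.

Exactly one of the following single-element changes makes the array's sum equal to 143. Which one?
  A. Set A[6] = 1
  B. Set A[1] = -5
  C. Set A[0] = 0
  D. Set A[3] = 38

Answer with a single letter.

Answer: D

Derivation:
Option A: A[6] 39->1, delta=-38, new_sum=108+(-38)=70
Option B: A[1] 37->-5, delta=-42, new_sum=108+(-42)=66
Option C: A[0] -6->0, delta=6, new_sum=108+(6)=114
Option D: A[3] 3->38, delta=35, new_sum=108+(35)=143 <-- matches target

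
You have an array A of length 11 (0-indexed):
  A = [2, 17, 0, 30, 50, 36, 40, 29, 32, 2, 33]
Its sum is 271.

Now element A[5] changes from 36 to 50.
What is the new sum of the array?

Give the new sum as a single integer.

Old value at index 5: 36
New value at index 5: 50
Delta = 50 - 36 = 14
New sum = old_sum + delta = 271 + (14) = 285

Answer: 285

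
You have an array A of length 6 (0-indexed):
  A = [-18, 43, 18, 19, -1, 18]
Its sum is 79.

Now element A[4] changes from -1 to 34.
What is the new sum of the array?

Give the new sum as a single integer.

Answer: 114

Derivation:
Old value at index 4: -1
New value at index 4: 34
Delta = 34 - -1 = 35
New sum = old_sum + delta = 79 + (35) = 114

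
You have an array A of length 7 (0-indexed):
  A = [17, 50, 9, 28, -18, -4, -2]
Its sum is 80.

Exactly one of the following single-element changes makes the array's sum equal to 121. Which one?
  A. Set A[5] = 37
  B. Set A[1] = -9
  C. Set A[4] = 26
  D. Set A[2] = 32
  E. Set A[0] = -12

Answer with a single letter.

Option A: A[5] -4->37, delta=41, new_sum=80+(41)=121 <-- matches target
Option B: A[1] 50->-9, delta=-59, new_sum=80+(-59)=21
Option C: A[4] -18->26, delta=44, new_sum=80+(44)=124
Option D: A[2] 9->32, delta=23, new_sum=80+(23)=103
Option E: A[0] 17->-12, delta=-29, new_sum=80+(-29)=51

Answer: A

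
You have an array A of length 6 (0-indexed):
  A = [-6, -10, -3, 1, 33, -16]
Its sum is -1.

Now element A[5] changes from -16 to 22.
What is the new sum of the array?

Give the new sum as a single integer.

Old value at index 5: -16
New value at index 5: 22
Delta = 22 - -16 = 38
New sum = old_sum + delta = -1 + (38) = 37

Answer: 37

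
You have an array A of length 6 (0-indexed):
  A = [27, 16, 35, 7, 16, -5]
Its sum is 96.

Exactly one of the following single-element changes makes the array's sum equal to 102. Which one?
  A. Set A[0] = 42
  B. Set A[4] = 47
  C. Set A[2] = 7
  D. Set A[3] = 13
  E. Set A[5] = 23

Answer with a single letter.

Option A: A[0] 27->42, delta=15, new_sum=96+(15)=111
Option B: A[4] 16->47, delta=31, new_sum=96+(31)=127
Option C: A[2] 35->7, delta=-28, new_sum=96+(-28)=68
Option D: A[3] 7->13, delta=6, new_sum=96+(6)=102 <-- matches target
Option E: A[5] -5->23, delta=28, new_sum=96+(28)=124

Answer: D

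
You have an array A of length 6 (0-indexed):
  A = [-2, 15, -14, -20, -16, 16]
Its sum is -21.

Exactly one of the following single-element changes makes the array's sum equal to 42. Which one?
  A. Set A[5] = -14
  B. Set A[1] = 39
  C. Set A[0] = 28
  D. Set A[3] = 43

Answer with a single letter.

Option A: A[5] 16->-14, delta=-30, new_sum=-21+(-30)=-51
Option B: A[1] 15->39, delta=24, new_sum=-21+(24)=3
Option C: A[0] -2->28, delta=30, new_sum=-21+(30)=9
Option D: A[3] -20->43, delta=63, new_sum=-21+(63)=42 <-- matches target

Answer: D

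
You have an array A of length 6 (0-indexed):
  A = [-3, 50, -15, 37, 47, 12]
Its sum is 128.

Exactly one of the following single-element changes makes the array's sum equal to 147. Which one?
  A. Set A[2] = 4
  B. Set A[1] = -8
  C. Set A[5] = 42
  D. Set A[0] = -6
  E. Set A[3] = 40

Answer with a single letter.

Option A: A[2] -15->4, delta=19, new_sum=128+(19)=147 <-- matches target
Option B: A[1] 50->-8, delta=-58, new_sum=128+(-58)=70
Option C: A[5] 12->42, delta=30, new_sum=128+(30)=158
Option D: A[0] -3->-6, delta=-3, new_sum=128+(-3)=125
Option E: A[3] 37->40, delta=3, new_sum=128+(3)=131

Answer: A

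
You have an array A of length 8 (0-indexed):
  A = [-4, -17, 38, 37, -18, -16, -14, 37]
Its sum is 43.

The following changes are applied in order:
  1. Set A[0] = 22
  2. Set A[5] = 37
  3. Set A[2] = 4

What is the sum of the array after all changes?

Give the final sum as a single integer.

Answer: 88

Derivation:
Initial sum: 43
Change 1: A[0] -4 -> 22, delta = 26, sum = 69
Change 2: A[5] -16 -> 37, delta = 53, sum = 122
Change 3: A[2] 38 -> 4, delta = -34, sum = 88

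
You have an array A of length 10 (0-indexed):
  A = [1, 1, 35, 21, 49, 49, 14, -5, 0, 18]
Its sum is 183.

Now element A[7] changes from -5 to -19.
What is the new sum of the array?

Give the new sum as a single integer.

Answer: 169

Derivation:
Old value at index 7: -5
New value at index 7: -19
Delta = -19 - -5 = -14
New sum = old_sum + delta = 183 + (-14) = 169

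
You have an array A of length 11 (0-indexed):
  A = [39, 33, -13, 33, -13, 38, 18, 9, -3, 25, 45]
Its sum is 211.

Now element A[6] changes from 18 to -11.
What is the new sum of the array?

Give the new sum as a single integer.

Old value at index 6: 18
New value at index 6: -11
Delta = -11 - 18 = -29
New sum = old_sum + delta = 211 + (-29) = 182

Answer: 182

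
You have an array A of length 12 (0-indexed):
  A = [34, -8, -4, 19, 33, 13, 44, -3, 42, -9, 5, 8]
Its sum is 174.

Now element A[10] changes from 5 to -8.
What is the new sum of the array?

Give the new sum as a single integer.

Answer: 161

Derivation:
Old value at index 10: 5
New value at index 10: -8
Delta = -8 - 5 = -13
New sum = old_sum + delta = 174 + (-13) = 161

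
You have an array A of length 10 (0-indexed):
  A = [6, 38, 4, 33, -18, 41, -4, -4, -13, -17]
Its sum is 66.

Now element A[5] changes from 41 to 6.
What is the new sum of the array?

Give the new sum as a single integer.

Old value at index 5: 41
New value at index 5: 6
Delta = 6 - 41 = -35
New sum = old_sum + delta = 66 + (-35) = 31

Answer: 31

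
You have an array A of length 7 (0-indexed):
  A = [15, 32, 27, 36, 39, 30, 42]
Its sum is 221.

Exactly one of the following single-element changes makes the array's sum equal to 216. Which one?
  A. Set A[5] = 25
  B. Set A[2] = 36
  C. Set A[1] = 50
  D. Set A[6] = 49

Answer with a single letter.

Option A: A[5] 30->25, delta=-5, new_sum=221+(-5)=216 <-- matches target
Option B: A[2] 27->36, delta=9, new_sum=221+(9)=230
Option C: A[1] 32->50, delta=18, new_sum=221+(18)=239
Option D: A[6] 42->49, delta=7, new_sum=221+(7)=228

Answer: A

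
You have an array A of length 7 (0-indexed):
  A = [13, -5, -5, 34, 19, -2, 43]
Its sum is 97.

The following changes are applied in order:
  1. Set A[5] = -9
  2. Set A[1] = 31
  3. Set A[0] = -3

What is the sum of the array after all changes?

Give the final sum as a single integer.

Initial sum: 97
Change 1: A[5] -2 -> -9, delta = -7, sum = 90
Change 2: A[1] -5 -> 31, delta = 36, sum = 126
Change 3: A[0] 13 -> -3, delta = -16, sum = 110

Answer: 110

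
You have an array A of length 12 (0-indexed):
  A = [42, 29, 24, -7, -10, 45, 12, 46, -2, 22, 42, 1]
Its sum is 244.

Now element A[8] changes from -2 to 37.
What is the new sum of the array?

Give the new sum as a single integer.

Answer: 283

Derivation:
Old value at index 8: -2
New value at index 8: 37
Delta = 37 - -2 = 39
New sum = old_sum + delta = 244 + (39) = 283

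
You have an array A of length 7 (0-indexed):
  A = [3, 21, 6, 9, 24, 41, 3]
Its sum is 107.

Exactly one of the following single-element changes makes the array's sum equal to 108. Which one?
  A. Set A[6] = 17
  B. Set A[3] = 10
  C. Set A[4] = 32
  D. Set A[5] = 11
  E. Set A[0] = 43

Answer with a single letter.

Option A: A[6] 3->17, delta=14, new_sum=107+(14)=121
Option B: A[3] 9->10, delta=1, new_sum=107+(1)=108 <-- matches target
Option C: A[4] 24->32, delta=8, new_sum=107+(8)=115
Option D: A[5] 41->11, delta=-30, new_sum=107+(-30)=77
Option E: A[0] 3->43, delta=40, new_sum=107+(40)=147

Answer: B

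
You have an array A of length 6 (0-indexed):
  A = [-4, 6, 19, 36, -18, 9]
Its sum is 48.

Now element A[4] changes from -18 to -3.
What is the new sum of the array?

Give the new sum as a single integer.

Old value at index 4: -18
New value at index 4: -3
Delta = -3 - -18 = 15
New sum = old_sum + delta = 48 + (15) = 63

Answer: 63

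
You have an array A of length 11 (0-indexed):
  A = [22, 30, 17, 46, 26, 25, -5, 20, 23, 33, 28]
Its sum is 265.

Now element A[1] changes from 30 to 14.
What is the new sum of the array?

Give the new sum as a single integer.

Answer: 249

Derivation:
Old value at index 1: 30
New value at index 1: 14
Delta = 14 - 30 = -16
New sum = old_sum + delta = 265 + (-16) = 249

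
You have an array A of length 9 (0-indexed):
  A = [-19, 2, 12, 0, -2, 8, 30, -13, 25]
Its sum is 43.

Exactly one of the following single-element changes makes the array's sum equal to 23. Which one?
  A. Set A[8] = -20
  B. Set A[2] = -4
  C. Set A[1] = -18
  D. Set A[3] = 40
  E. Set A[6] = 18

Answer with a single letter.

Option A: A[8] 25->-20, delta=-45, new_sum=43+(-45)=-2
Option B: A[2] 12->-4, delta=-16, new_sum=43+(-16)=27
Option C: A[1] 2->-18, delta=-20, new_sum=43+(-20)=23 <-- matches target
Option D: A[3] 0->40, delta=40, new_sum=43+(40)=83
Option E: A[6] 30->18, delta=-12, new_sum=43+(-12)=31

Answer: C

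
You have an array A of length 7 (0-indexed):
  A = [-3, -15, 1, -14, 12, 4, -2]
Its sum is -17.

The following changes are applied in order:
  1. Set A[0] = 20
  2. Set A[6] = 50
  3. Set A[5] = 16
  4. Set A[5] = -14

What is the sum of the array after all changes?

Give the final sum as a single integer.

Initial sum: -17
Change 1: A[0] -3 -> 20, delta = 23, sum = 6
Change 2: A[6] -2 -> 50, delta = 52, sum = 58
Change 3: A[5] 4 -> 16, delta = 12, sum = 70
Change 4: A[5] 16 -> -14, delta = -30, sum = 40

Answer: 40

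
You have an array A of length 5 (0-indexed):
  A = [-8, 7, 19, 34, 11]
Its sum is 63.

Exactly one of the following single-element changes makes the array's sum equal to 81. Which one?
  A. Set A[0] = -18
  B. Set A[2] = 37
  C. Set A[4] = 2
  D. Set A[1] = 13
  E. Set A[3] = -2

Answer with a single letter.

Option A: A[0] -8->-18, delta=-10, new_sum=63+(-10)=53
Option B: A[2] 19->37, delta=18, new_sum=63+(18)=81 <-- matches target
Option C: A[4] 11->2, delta=-9, new_sum=63+(-9)=54
Option D: A[1] 7->13, delta=6, new_sum=63+(6)=69
Option E: A[3] 34->-2, delta=-36, new_sum=63+(-36)=27

Answer: B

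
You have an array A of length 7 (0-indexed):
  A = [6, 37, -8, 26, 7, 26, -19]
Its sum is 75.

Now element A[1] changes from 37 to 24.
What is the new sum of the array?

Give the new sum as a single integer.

Old value at index 1: 37
New value at index 1: 24
Delta = 24 - 37 = -13
New sum = old_sum + delta = 75 + (-13) = 62

Answer: 62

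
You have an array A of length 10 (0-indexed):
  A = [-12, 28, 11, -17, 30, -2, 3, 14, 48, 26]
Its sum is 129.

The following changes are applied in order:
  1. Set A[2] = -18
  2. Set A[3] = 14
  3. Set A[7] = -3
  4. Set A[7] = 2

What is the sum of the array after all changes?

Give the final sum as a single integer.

Initial sum: 129
Change 1: A[2] 11 -> -18, delta = -29, sum = 100
Change 2: A[3] -17 -> 14, delta = 31, sum = 131
Change 3: A[7] 14 -> -3, delta = -17, sum = 114
Change 4: A[7] -3 -> 2, delta = 5, sum = 119

Answer: 119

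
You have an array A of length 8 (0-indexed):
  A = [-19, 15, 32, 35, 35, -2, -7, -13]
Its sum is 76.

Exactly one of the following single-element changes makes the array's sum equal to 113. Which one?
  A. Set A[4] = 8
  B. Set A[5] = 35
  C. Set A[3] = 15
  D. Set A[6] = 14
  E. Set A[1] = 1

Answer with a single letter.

Answer: B

Derivation:
Option A: A[4] 35->8, delta=-27, new_sum=76+(-27)=49
Option B: A[5] -2->35, delta=37, new_sum=76+(37)=113 <-- matches target
Option C: A[3] 35->15, delta=-20, new_sum=76+(-20)=56
Option D: A[6] -7->14, delta=21, new_sum=76+(21)=97
Option E: A[1] 15->1, delta=-14, new_sum=76+(-14)=62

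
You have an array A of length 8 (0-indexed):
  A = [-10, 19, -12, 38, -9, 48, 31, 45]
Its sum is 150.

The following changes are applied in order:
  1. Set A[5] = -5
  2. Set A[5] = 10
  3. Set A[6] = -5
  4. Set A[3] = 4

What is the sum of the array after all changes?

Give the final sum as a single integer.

Initial sum: 150
Change 1: A[5] 48 -> -5, delta = -53, sum = 97
Change 2: A[5] -5 -> 10, delta = 15, sum = 112
Change 3: A[6] 31 -> -5, delta = -36, sum = 76
Change 4: A[3] 38 -> 4, delta = -34, sum = 42

Answer: 42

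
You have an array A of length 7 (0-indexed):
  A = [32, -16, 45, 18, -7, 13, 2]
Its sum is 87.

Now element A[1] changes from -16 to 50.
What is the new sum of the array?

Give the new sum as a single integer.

Answer: 153

Derivation:
Old value at index 1: -16
New value at index 1: 50
Delta = 50 - -16 = 66
New sum = old_sum + delta = 87 + (66) = 153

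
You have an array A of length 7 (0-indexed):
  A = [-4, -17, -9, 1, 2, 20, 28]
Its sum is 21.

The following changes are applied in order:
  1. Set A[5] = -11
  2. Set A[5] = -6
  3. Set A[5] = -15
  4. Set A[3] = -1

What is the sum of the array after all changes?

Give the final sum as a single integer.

Answer: -16

Derivation:
Initial sum: 21
Change 1: A[5] 20 -> -11, delta = -31, sum = -10
Change 2: A[5] -11 -> -6, delta = 5, sum = -5
Change 3: A[5] -6 -> -15, delta = -9, sum = -14
Change 4: A[3] 1 -> -1, delta = -2, sum = -16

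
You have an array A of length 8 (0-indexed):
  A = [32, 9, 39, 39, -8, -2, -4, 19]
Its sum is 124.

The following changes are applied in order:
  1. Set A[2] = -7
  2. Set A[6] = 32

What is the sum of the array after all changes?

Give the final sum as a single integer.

Answer: 114

Derivation:
Initial sum: 124
Change 1: A[2] 39 -> -7, delta = -46, sum = 78
Change 2: A[6] -4 -> 32, delta = 36, sum = 114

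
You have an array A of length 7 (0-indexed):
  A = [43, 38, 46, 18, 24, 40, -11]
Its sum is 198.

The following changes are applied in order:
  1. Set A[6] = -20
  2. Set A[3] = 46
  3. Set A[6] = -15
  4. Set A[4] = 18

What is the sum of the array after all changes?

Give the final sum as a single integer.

Answer: 216

Derivation:
Initial sum: 198
Change 1: A[6] -11 -> -20, delta = -9, sum = 189
Change 2: A[3] 18 -> 46, delta = 28, sum = 217
Change 3: A[6] -20 -> -15, delta = 5, sum = 222
Change 4: A[4] 24 -> 18, delta = -6, sum = 216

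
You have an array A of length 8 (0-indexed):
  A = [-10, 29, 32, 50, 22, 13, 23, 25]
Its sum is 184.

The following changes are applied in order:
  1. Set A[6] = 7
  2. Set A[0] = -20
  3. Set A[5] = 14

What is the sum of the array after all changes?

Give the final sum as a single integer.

Initial sum: 184
Change 1: A[6] 23 -> 7, delta = -16, sum = 168
Change 2: A[0] -10 -> -20, delta = -10, sum = 158
Change 3: A[5] 13 -> 14, delta = 1, sum = 159

Answer: 159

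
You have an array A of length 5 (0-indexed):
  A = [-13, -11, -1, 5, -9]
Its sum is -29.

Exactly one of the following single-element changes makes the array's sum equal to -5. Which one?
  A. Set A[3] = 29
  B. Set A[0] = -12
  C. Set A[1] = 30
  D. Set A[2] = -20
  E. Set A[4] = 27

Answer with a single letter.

Answer: A

Derivation:
Option A: A[3] 5->29, delta=24, new_sum=-29+(24)=-5 <-- matches target
Option B: A[0] -13->-12, delta=1, new_sum=-29+(1)=-28
Option C: A[1] -11->30, delta=41, new_sum=-29+(41)=12
Option D: A[2] -1->-20, delta=-19, new_sum=-29+(-19)=-48
Option E: A[4] -9->27, delta=36, new_sum=-29+(36)=7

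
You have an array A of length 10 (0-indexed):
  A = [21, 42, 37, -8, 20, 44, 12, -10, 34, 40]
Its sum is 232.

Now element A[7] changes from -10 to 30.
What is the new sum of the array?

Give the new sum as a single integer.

Answer: 272

Derivation:
Old value at index 7: -10
New value at index 7: 30
Delta = 30 - -10 = 40
New sum = old_sum + delta = 232 + (40) = 272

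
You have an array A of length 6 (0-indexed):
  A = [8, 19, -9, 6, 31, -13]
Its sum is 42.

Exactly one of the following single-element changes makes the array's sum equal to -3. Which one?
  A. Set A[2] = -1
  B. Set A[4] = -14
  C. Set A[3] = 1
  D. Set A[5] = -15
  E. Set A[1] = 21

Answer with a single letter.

Answer: B

Derivation:
Option A: A[2] -9->-1, delta=8, new_sum=42+(8)=50
Option B: A[4] 31->-14, delta=-45, new_sum=42+(-45)=-3 <-- matches target
Option C: A[3] 6->1, delta=-5, new_sum=42+(-5)=37
Option D: A[5] -13->-15, delta=-2, new_sum=42+(-2)=40
Option E: A[1] 19->21, delta=2, new_sum=42+(2)=44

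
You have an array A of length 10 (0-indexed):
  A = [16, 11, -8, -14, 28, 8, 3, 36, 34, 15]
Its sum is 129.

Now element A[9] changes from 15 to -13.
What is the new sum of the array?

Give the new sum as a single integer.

Old value at index 9: 15
New value at index 9: -13
Delta = -13 - 15 = -28
New sum = old_sum + delta = 129 + (-28) = 101

Answer: 101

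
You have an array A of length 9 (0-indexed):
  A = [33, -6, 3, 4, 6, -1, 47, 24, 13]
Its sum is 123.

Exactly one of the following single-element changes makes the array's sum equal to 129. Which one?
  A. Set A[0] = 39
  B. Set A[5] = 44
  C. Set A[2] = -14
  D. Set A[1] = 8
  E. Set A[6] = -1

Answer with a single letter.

Answer: A

Derivation:
Option A: A[0] 33->39, delta=6, new_sum=123+(6)=129 <-- matches target
Option B: A[5] -1->44, delta=45, new_sum=123+(45)=168
Option C: A[2] 3->-14, delta=-17, new_sum=123+(-17)=106
Option D: A[1] -6->8, delta=14, new_sum=123+(14)=137
Option E: A[6] 47->-1, delta=-48, new_sum=123+(-48)=75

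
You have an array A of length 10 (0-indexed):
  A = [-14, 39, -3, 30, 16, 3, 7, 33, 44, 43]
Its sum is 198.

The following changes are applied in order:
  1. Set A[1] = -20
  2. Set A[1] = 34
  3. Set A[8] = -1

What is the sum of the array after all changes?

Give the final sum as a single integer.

Initial sum: 198
Change 1: A[1] 39 -> -20, delta = -59, sum = 139
Change 2: A[1] -20 -> 34, delta = 54, sum = 193
Change 3: A[8] 44 -> -1, delta = -45, sum = 148

Answer: 148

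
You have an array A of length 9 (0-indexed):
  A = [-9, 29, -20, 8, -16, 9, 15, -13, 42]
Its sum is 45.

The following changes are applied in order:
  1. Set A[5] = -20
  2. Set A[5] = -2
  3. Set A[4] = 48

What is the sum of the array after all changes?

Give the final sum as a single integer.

Answer: 98

Derivation:
Initial sum: 45
Change 1: A[5] 9 -> -20, delta = -29, sum = 16
Change 2: A[5] -20 -> -2, delta = 18, sum = 34
Change 3: A[4] -16 -> 48, delta = 64, sum = 98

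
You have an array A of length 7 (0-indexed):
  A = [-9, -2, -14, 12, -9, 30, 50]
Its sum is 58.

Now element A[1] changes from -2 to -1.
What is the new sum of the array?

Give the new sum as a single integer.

Answer: 59

Derivation:
Old value at index 1: -2
New value at index 1: -1
Delta = -1 - -2 = 1
New sum = old_sum + delta = 58 + (1) = 59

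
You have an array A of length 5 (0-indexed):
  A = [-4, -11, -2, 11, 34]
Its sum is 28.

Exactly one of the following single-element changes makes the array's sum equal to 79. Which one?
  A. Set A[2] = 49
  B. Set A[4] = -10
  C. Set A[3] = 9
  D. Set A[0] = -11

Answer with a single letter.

Answer: A

Derivation:
Option A: A[2] -2->49, delta=51, new_sum=28+(51)=79 <-- matches target
Option B: A[4] 34->-10, delta=-44, new_sum=28+(-44)=-16
Option C: A[3] 11->9, delta=-2, new_sum=28+(-2)=26
Option D: A[0] -4->-11, delta=-7, new_sum=28+(-7)=21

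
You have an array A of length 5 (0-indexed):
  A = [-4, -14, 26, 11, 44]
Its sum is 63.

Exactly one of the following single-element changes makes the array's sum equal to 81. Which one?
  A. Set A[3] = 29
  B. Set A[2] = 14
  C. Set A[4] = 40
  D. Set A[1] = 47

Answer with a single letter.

Option A: A[3] 11->29, delta=18, new_sum=63+(18)=81 <-- matches target
Option B: A[2] 26->14, delta=-12, new_sum=63+(-12)=51
Option C: A[4] 44->40, delta=-4, new_sum=63+(-4)=59
Option D: A[1] -14->47, delta=61, new_sum=63+(61)=124

Answer: A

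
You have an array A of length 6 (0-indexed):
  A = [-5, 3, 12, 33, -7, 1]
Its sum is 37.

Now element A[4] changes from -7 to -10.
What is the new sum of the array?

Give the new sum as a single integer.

Old value at index 4: -7
New value at index 4: -10
Delta = -10 - -7 = -3
New sum = old_sum + delta = 37 + (-3) = 34

Answer: 34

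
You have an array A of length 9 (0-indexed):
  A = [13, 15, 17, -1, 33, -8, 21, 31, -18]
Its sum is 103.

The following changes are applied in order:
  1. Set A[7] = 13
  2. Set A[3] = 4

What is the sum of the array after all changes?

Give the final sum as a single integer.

Initial sum: 103
Change 1: A[7] 31 -> 13, delta = -18, sum = 85
Change 2: A[3] -1 -> 4, delta = 5, sum = 90

Answer: 90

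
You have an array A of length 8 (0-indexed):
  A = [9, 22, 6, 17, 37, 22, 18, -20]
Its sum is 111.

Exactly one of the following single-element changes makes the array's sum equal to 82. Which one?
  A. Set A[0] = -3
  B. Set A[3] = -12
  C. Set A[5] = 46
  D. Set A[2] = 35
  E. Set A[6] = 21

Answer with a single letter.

Answer: B

Derivation:
Option A: A[0] 9->-3, delta=-12, new_sum=111+(-12)=99
Option B: A[3] 17->-12, delta=-29, new_sum=111+(-29)=82 <-- matches target
Option C: A[5] 22->46, delta=24, new_sum=111+(24)=135
Option D: A[2] 6->35, delta=29, new_sum=111+(29)=140
Option E: A[6] 18->21, delta=3, new_sum=111+(3)=114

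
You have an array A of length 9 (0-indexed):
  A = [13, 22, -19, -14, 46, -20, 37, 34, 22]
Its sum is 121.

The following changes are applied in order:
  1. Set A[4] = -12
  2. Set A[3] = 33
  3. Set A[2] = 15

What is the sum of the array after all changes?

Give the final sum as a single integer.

Answer: 144

Derivation:
Initial sum: 121
Change 1: A[4] 46 -> -12, delta = -58, sum = 63
Change 2: A[3] -14 -> 33, delta = 47, sum = 110
Change 3: A[2] -19 -> 15, delta = 34, sum = 144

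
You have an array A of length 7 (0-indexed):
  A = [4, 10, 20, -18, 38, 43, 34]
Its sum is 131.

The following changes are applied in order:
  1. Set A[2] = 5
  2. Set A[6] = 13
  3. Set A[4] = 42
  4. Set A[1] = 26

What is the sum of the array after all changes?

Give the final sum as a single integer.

Answer: 115

Derivation:
Initial sum: 131
Change 1: A[2] 20 -> 5, delta = -15, sum = 116
Change 2: A[6] 34 -> 13, delta = -21, sum = 95
Change 3: A[4] 38 -> 42, delta = 4, sum = 99
Change 4: A[1] 10 -> 26, delta = 16, sum = 115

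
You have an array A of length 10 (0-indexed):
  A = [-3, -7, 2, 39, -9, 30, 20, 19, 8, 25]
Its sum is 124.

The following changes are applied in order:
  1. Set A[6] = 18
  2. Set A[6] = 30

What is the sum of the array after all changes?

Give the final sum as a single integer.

Initial sum: 124
Change 1: A[6] 20 -> 18, delta = -2, sum = 122
Change 2: A[6] 18 -> 30, delta = 12, sum = 134

Answer: 134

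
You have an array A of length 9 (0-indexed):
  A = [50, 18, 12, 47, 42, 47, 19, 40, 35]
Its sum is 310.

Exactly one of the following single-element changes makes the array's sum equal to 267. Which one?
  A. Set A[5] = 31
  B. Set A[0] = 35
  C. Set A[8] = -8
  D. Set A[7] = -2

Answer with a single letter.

Option A: A[5] 47->31, delta=-16, new_sum=310+(-16)=294
Option B: A[0] 50->35, delta=-15, new_sum=310+(-15)=295
Option C: A[8] 35->-8, delta=-43, new_sum=310+(-43)=267 <-- matches target
Option D: A[7] 40->-2, delta=-42, new_sum=310+(-42)=268

Answer: C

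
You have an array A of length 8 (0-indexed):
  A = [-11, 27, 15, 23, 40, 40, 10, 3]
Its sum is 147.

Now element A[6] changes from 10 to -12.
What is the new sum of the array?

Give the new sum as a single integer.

Answer: 125

Derivation:
Old value at index 6: 10
New value at index 6: -12
Delta = -12 - 10 = -22
New sum = old_sum + delta = 147 + (-22) = 125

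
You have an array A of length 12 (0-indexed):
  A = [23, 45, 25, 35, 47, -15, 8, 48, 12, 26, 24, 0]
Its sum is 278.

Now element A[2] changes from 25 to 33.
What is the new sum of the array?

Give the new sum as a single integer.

Old value at index 2: 25
New value at index 2: 33
Delta = 33 - 25 = 8
New sum = old_sum + delta = 278 + (8) = 286

Answer: 286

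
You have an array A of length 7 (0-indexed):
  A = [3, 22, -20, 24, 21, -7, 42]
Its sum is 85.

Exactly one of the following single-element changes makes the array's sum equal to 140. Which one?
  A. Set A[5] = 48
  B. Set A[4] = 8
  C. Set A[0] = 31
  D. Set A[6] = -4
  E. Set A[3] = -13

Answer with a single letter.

Option A: A[5] -7->48, delta=55, new_sum=85+(55)=140 <-- matches target
Option B: A[4] 21->8, delta=-13, new_sum=85+(-13)=72
Option C: A[0] 3->31, delta=28, new_sum=85+(28)=113
Option D: A[6] 42->-4, delta=-46, new_sum=85+(-46)=39
Option E: A[3] 24->-13, delta=-37, new_sum=85+(-37)=48

Answer: A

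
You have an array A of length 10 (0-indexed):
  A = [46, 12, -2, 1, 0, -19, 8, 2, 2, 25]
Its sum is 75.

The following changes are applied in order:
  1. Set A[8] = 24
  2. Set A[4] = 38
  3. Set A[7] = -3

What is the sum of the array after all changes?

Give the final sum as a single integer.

Initial sum: 75
Change 1: A[8] 2 -> 24, delta = 22, sum = 97
Change 2: A[4] 0 -> 38, delta = 38, sum = 135
Change 3: A[7] 2 -> -3, delta = -5, sum = 130

Answer: 130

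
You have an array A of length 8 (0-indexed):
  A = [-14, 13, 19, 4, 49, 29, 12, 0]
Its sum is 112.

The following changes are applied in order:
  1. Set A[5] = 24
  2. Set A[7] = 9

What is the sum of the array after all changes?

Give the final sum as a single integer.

Answer: 116

Derivation:
Initial sum: 112
Change 1: A[5] 29 -> 24, delta = -5, sum = 107
Change 2: A[7] 0 -> 9, delta = 9, sum = 116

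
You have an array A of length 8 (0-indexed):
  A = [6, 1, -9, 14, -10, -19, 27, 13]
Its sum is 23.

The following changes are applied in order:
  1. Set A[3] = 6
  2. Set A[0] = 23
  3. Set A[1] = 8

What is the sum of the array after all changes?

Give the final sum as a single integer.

Initial sum: 23
Change 1: A[3] 14 -> 6, delta = -8, sum = 15
Change 2: A[0] 6 -> 23, delta = 17, sum = 32
Change 3: A[1] 1 -> 8, delta = 7, sum = 39

Answer: 39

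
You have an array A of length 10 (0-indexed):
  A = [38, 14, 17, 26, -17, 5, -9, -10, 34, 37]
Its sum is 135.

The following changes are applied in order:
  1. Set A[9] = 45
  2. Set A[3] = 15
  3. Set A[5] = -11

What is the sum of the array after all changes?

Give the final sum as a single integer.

Initial sum: 135
Change 1: A[9] 37 -> 45, delta = 8, sum = 143
Change 2: A[3] 26 -> 15, delta = -11, sum = 132
Change 3: A[5] 5 -> -11, delta = -16, sum = 116

Answer: 116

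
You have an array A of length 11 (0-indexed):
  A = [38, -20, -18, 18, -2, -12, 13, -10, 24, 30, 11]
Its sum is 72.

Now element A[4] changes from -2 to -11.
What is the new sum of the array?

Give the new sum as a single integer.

Answer: 63

Derivation:
Old value at index 4: -2
New value at index 4: -11
Delta = -11 - -2 = -9
New sum = old_sum + delta = 72 + (-9) = 63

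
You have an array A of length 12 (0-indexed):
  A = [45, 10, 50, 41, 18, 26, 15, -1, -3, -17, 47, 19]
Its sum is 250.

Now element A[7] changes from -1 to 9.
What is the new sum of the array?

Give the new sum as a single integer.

Answer: 260

Derivation:
Old value at index 7: -1
New value at index 7: 9
Delta = 9 - -1 = 10
New sum = old_sum + delta = 250 + (10) = 260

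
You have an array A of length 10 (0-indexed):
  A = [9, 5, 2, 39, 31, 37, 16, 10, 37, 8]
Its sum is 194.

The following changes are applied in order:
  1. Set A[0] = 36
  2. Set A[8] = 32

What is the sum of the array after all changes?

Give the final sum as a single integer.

Answer: 216

Derivation:
Initial sum: 194
Change 1: A[0] 9 -> 36, delta = 27, sum = 221
Change 2: A[8] 37 -> 32, delta = -5, sum = 216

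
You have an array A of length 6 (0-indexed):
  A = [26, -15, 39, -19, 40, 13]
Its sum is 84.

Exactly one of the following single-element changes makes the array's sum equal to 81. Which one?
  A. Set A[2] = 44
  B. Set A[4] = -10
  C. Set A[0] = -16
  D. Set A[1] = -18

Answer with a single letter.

Option A: A[2] 39->44, delta=5, new_sum=84+(5)=89
Option B: A[4] 40->-10, delta=-50, new_sum=84+(-50)=34
Option C: A[0] 26->-16, delta=-42, new_sum=84+(-42)=42
Option D: A[1] -15->-18, delta=-3, new_sum=84+(-3)=81 <-- matches target

Answer: D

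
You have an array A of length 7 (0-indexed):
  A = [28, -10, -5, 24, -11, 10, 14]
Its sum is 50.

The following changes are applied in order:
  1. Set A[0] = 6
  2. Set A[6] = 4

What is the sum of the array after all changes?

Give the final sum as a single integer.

Answer: 18

Derivation:
Initial sum: 50
Change 1: A[0] 28 -> 6, delta = -22, sum = 28
Change 2: A[6] 14 -> 4, delta = -10, sum = 18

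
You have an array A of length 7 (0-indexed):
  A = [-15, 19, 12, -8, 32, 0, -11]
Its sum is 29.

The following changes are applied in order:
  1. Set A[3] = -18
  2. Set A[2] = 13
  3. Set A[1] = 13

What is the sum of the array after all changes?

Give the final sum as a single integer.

Initial sum: 29
Change 1: A[3] -8 -> -18, delta = -10, sum = 19
Change 2: A[2] 12 -> 13, delta = 1, sum = 20
Change 3: A[1] 19 -> 13, delta = -6, sum = 14

Answer: 14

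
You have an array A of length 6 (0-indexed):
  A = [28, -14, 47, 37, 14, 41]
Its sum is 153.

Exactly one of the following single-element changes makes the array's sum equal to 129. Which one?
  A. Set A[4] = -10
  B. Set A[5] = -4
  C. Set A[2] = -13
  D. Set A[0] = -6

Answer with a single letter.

Option A: A[4] 14->-10, delta=-24, new_sum=153+(-24)=129 <-- matches target
Option B: A[5] 41->-4, delta=-45, new_sum=153+(-45)=108
Option C: A[2] 47->-13, delta=-60, new_sum=153+(-60)=93
Option D: A[0] 28->-6, delta=-34, new_sum=153+(-34)=119

Answer: A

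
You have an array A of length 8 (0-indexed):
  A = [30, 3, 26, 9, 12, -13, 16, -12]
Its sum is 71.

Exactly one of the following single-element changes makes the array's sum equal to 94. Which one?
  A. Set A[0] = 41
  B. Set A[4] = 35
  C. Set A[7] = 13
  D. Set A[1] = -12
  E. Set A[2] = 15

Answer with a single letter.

Option A: A[0] 30->41, delta=11, new_sum=71+(11)=82
Option B: A[4] 12->35, delta=23, new_sum=71+(23)=94 <-- matches target
Option C: A[7] -12->13, delta=25, new_sum=71+(25)=96
Option D: A[1] 3->-12, delta=-15, new_sum=71+(-15)=56
Option E: A[2] 26->15, delta=-11, new_sum=71+(-11)=60

Answer: B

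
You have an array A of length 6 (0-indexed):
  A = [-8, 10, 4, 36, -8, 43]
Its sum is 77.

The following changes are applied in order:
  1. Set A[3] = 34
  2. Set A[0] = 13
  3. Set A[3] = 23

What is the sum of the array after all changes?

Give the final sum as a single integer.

Initial sum: 77
Change 1: A[3] 36 -> 34, delta = -2, sum = 75
Change 2: A[0] -8 -> 13, delta = 21, sum = 96
Change 3: A[3] 34 -> 23, delta = -11, sum = 85

Answer: 85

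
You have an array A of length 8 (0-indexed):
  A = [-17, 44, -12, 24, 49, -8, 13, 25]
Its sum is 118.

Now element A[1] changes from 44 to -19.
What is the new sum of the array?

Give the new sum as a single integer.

Answer: 55

Derivation:
Old value at index 1: 44
New value at index 1: -19
Delta = -19 - 44 = -63
New sum = old_sum + delta = 118 + (-63) = 55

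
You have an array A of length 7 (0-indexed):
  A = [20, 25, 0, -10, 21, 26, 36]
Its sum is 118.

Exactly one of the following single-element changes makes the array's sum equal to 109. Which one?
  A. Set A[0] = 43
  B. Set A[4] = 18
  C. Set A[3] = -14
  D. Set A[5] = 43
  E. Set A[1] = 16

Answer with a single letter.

Answer: E

Derivation:
Option A: A[0] 20->43, delta=23, new_sum=118+(23)=141
Option B: A[4] 21->18, delta=-3, new_sum=118+(-3)=115
Option C: A[3] -10->-14, delta=-4, new_sum=118+(-4)=114
Option D: A[5] 26->43, delta=17, new_sum=118+(17)=135
Option E: A[1] 25->16, delta=-9, new_sum=118+(-9)=109 <-- matches target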